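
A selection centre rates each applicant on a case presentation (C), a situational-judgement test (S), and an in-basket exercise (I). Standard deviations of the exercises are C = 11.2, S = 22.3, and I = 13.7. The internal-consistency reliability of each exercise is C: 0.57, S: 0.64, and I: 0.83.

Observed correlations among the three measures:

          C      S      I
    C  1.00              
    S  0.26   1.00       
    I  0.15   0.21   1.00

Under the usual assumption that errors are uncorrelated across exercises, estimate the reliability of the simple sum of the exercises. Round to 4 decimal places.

Var(C+S+I) = 11.2² + 22.3² + 13.7² + 2·[11.2·22.3·0.26 + 11.2·13.7·0.15 + 22.3·13.7·0.21] = 810.42 + 304.221 = 1114.64.
Because errors are independent across components, Cov(Tᵢ,Tⱼ) = Cov(Xᵢ,Xⱼ); the off-diagonal part of the true-score variance is the same as above.
True-score variance = [11.2²·0.57 + 22.3²·0.64 + 13.7²·0.83] + 304.221 = 545.549 + 304.221 = 849.77.
Reliability = 849.77 / 1114.64 = 0.7624.

0.7624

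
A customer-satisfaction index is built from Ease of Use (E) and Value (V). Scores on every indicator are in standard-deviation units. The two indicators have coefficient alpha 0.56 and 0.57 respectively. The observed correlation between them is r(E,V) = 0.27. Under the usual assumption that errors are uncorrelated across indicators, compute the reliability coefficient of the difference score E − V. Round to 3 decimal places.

Var(E−V) = 1 + 1 − 2·0.27 = 2 − 0.54 = 1.46.
With uncorrelated errors the cross-covariances are all true-score covariance, so they carry over unchanged; only the diagonal terms shrink to ρᵢσᵢ².
True-score variance = [0.56 + 0.57] − 0.54 = 1.13 − 0.54 = 0.59.
Reliability = 0.59 / 1.46 = 0.404.

0.404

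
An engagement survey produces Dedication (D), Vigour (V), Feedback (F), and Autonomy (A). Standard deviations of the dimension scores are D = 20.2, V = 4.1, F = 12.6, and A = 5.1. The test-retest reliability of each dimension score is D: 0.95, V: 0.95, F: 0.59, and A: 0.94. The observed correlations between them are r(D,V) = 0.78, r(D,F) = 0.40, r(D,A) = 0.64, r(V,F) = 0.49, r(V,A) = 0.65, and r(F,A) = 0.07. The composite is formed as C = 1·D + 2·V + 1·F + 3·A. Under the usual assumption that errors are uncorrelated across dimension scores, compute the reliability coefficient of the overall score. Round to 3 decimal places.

0.949

Var(C) = 20.2² + 2²·4.1² + 12.6² + 3²·5.1² + 2·[2·20.2·4.1·0.78 + 20.2·12.6·0.40 + 3·20.2·5.1·0.64 + 2·4.1·12.6·0.49 + 6·4.1·5.1·0.65 + 3·12.6·5.1·0.07] = 868.13 + 1148.95 = 2017.08.
Because errors are independent across components, Cov(Tᵢ,Tⱼ) = Cov(Xᵢ,Xⱼ); the off-diagonal part of the true-score variance is the same as above.
True-score variance = [20.2²·0.95 + 2²·4.1²·0.95 + 12.6²·0.59 + 3²·5.1²·0.94] + 1148.95 = 765.229 + 1148.95 = 1914.18.
Reliability = 1914.18 / 2017.08 = 0.949.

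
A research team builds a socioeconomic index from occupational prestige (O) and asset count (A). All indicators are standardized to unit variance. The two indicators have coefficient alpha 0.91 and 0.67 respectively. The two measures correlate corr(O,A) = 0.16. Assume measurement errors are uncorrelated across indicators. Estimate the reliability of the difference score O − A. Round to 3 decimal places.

0.750

Var(O−A) = 1 + 1 − 2·0.16 = 2 − 0.32 = 1.68.
With uncorrelated errors the cross-covariances are all true-score covariance, so they carry over unchanged; only the diagonal terms shrink to ρᵢσᵢ².
True-score variance = [0.91 + 0.67] − 0.32 = 1.58 − 0.32 = 1.26.
Reliability = 1.26 / 1.68 = 0.750.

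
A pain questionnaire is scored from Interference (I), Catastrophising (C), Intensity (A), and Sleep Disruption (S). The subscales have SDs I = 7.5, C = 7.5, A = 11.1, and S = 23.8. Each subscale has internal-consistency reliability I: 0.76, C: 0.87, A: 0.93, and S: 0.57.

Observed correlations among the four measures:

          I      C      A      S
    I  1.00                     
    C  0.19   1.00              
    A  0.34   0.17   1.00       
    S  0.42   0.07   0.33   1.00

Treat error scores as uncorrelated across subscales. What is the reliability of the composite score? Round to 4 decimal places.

0.7829

Var(I+C+A+S) = 7.5² + 7.5² + 11.1² + 23.8² + 2·[7.5·7.5·0.19 + 7.5·11.1·0.34 + 7.5·23.8·0.42 + 7.5·11.1·0.17 + 7.5·23.8·0.07 + 11.1·23.8·0.33] = 802.15 + 455.579 = 1257.73.
Because errors are independent across components, Cov(Tᵢ,Tⱼ) = Cov(Xᵢ,Xⱼ); the off-diagonal part of the true-score variance is the same as above.
True-score variance = [7.5²·0.76 + 7.5²·0.87 + 11.1²·0.93 + 23.8²·0.57] + 455.579 = 529.144 + 455.579 = 984.722.
Reliability = 984.722 / 1257.73 = 0.7829.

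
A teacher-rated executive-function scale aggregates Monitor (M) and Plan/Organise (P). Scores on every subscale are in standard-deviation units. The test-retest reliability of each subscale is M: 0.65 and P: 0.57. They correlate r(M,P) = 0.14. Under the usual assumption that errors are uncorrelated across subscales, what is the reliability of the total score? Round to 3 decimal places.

Var(M+P) = 2 + 2·[0.14] = 2 + 0.28 = 2.28.
Under uncorrelated errors the observed covariances equal the true-score covariances, so only the own-variance terms attenuate.
True-score variance = [0.65 + 0.57] + 0.28 = 1.22 + 0.28 = 1.5.
Reliability = 1.5 / 2.28 = 0.658.

0.658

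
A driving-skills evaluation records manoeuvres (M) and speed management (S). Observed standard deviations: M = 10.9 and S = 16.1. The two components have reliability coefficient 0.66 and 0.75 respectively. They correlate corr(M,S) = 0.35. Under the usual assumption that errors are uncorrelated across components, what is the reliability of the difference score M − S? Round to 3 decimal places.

Var(M−S) = 10.9² + 16.1² − 2·10.9·16.1·0.35 = 378.02 − 122.843 = 255.177.
Under uncorrelated errors the observed covariances equal the true-score covariances, so only the own-variance terms attenuate.
True-score variance = [10.9²·0.66 + 16.1²·0.75] − 122.843 = 272.822 − 122.843 = 149.979.
Reliability = 149.979 / 255.177 = 0.588.

0.588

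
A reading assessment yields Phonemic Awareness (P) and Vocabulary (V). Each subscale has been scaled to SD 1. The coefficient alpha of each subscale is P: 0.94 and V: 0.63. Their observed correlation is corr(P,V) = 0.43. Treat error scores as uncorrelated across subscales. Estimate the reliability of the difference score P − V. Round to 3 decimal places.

0.623

Var(P−V) = 1 + 1 − 2·0.43 = 2 − 0.86 = 1.14.
Under uncorrelated errors the observed covariances equal the true-score covariances, so only the own-variance terms attenuate.
True-score variance = [0.94 + 0.63] − 0.86 = 1.57 − 0.86 = 0.71.
Reliability = 0.71 / 1.14 = 0.623.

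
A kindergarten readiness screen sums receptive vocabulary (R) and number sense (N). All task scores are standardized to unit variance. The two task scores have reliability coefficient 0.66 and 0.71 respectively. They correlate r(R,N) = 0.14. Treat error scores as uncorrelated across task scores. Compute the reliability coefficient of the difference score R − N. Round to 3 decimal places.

Var(R−N) = 1 + 1 − 2·0.14 = 2 − 0.28 = 1.72.
Under uncorrelated errors the observed covariances equal the true-score covariances, so only the own-variance terms attenuate.
True-score variance = [0.66 + 0.71] − 0.28 = 1.37 − 0.28 = 1.09.
Reliability = 1.09 / 1.72 = 0.634.

0.634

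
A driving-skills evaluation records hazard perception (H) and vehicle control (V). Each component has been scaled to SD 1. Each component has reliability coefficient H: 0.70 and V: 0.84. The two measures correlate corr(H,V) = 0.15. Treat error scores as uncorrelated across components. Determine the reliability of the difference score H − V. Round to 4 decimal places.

Var(H−V) = 1 + 1 − 2·0.15 = 2 − 0.3 = 1.7.
Under uncorrelated errors the observed covariances equal the true-score covariances, so only the own-variance terms attenuate.
True-score variance = [0.70 + 0.84] − 0.3 = 1.54 − 0.3 = 1.24.
Reliability = 1.24 / 1.7 = 0.7294.

0.7294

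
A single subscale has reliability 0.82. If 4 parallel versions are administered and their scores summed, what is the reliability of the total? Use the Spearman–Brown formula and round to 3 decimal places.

0.948

ρ_k = kρ / (1 + (k−1)ρ) = 4·0.82 / (1 + 3·0.82) = 3.280 / 3.460 = 0.948.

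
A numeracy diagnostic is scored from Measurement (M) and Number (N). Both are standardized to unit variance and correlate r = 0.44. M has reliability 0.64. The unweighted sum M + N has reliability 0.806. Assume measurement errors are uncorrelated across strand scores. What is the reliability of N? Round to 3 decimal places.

Var(M+N) = 2 + 2·0.44 = 2.880.
True-score variance = ρ_M + ρ_N + 2·0.44, so 0.806 = (0.64 + ρ_N + 0.88) / 2.880.
ρ_N = 0.806·2.880 − 0.64 − 0.88 = 0.801.

0.801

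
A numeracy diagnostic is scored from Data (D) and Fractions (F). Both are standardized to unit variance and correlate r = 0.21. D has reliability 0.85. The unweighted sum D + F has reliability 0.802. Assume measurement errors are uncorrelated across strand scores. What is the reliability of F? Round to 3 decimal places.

0.671

Var(D+F) = 2 + 2·0.21 = 2.420.
True-score variance = ρ_D + ρ_F + 2·0.21, so 0.802 = (0.85 + ρ_F + 0.42) / 2.420.
ρ_F = 0.802·2.420 − 0.85 − 0.42 = 0.671.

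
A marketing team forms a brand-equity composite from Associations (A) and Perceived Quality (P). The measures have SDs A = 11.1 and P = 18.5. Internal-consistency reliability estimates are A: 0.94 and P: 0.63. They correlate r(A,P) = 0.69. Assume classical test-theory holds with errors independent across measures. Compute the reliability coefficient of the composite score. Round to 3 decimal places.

0.821

Var(A+P) = 11.1² + 18.5² + 2·[11.1·18.5·0.69] = 465.46 + 283.383 = 748.843.
Because errors are independent across components, Cov(Tᵢ,Tⱼ) = Cov(Xᵢ,Xⱼ); the off-diagonal part of the true-score variance is the same as above.
True-score variance = [11.1²·0.94 + 18.5²·0.63] + 283.383 = 331.435 + 283.383 = 614.818.
Reliability = 614.818 / 748.843 = 0.821.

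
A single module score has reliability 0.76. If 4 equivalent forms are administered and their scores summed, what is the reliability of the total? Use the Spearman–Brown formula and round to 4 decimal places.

ρ_k = kρ / (1 + (k−1)ρ) = 4·0.76 / (1 + 3·0.76) = 3.040 / 3.280 = 0.9268.

0.9268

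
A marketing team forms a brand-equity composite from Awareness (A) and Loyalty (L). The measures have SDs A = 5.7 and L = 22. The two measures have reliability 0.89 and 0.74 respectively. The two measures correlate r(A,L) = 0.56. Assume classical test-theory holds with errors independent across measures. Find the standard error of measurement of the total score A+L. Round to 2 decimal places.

11.38

Var(total) = 516.49 + 140.448 = 656.938.
True-score variance = 387.076 + 140.448 = 527.524, so reliability = 0.8030.
Error variance = 656.938 − 527.524 = 129.414; SEM = √129.414 = 11.38.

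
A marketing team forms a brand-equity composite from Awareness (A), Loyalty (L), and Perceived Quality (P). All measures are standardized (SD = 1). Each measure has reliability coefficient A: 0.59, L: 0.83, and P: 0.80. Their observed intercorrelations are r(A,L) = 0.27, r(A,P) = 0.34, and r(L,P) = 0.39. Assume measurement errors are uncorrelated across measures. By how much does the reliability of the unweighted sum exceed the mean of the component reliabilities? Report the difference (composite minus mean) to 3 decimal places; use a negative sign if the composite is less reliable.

0.104

Var(sum) = 3 + 2 = 5; true-score variance = 2.22 + 2 = 4.22; composite reliability = 0.8440.
Mean component reliability = 0.7400.
Difference = 0.8440 − 0.7400 = 0.104.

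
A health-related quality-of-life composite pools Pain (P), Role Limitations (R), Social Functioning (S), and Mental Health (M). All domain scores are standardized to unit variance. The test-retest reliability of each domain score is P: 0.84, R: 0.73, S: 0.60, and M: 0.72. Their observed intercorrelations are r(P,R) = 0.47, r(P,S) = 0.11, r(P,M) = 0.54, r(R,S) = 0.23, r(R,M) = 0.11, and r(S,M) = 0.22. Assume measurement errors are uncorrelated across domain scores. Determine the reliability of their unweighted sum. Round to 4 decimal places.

Var(P+R+S+M) = 4 + 2·[0.47 + 0.11 + 0.54 + 0.23 + 0.11 + 0.22] = 4 + 3.36 = 7.36.
Because errors are independent across components, Cov(Tᵢ,Tⱼ) = Cov(Xᵢ,Xⱼ); the off-diagonal part of the true-score variance is the same as above.
True-score variance = [0.84 + 0.73 + 0.60 + 0.72] + 3.36 = 2.89 + 3.36 = 6.25.
Reliability = 6.25 / 7.36 = 0.8492.

0.8492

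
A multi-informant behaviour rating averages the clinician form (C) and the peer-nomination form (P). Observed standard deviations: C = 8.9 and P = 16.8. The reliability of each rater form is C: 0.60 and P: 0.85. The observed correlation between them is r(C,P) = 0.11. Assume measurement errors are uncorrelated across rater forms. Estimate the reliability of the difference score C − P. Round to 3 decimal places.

Var(C−P) = 8.9² + 16.8² − 2·8.9·16.8·0.11 = 361.45 − 32.8944 = 328.556.
Under uncorrelated errors the observed covariances equal the true-score covariances, so only the own-variance terms attenuate.
True-score variance = [8.9²·0.60 + 16.8²·0.85] − 32.8944 = 287.43 − 32.8944 = 254.536.
Reliability = 254.536 / 328.556 = 0.775.

0.775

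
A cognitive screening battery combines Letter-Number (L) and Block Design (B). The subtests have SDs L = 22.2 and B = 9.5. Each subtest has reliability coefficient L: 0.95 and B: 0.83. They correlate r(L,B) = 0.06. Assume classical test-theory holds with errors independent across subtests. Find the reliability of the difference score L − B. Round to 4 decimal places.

0.9283

Var(L−B) = 22.2² + 9.5² − 2·22.2·9.5·0.06 = 583.09 − 25.308 = 557.782.
Because errors are independent across components, Cov(Tᵢ,Tⱼ) = Cov(Xᵢ,Xⱼ); the off-diagonal part of the true-score variance is the same as above.
True-score variance = [22.2²·0.95 + 9.5²·0.83] − 25.308 = 543.106 − 25.308 = 517.798.
Reliability = 517.798 / 557.782 = 0.9283.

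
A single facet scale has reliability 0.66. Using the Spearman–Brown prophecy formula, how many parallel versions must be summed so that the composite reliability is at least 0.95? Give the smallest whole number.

k ≥ ρ*(1−ρ₁)/(ρ₁(1−ρ*)) = 0.95·0.34 / (0.66·0.05) = 9.788.
Smallest integer k = 10.

10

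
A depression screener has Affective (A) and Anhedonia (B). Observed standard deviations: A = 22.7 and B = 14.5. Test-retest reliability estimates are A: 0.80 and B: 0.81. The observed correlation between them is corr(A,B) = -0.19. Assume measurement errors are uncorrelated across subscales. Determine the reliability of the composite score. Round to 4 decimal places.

Var(A+B) = 22.7² + 14.5² + 2·[22.7·14.5·(-0.19)] = 725.54 − 125.077 = 600.463.
Under uncorrelated errors the observed covariances equal the true-score covariances, so only the own-variance terms attenuate.
True-score variance = [22.7²·0.80 + 14.5²·0.81] − 125.077 = 582.534 − 125.077 = 457.457.
Reliability = 457.457 / 600.463 = 0.7618.

0.7618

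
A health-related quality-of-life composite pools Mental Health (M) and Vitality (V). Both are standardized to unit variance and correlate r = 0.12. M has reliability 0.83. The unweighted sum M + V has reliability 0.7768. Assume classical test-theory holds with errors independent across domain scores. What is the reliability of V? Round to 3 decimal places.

0.670

Var(M+V) = 2 + 2·0.12 = 2.240.
True-score variance = ρ_M + ρ_V + 2·0.12, so 0.7768 = (0.83 + ρ_V + 0.24) / 2.240.
ρ_V = 0.7768·2.240 − 0.83 − 0.24 = 0.670.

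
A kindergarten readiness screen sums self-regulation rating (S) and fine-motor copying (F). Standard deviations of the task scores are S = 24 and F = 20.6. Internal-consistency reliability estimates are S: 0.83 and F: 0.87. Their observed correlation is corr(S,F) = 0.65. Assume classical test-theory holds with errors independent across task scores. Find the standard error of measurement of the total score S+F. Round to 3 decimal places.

12.373

Var(total) = 1000.36 + 642.72 = 1643.08.
True-score variance = 847.273 + 642.72 = 1489.99, so reliability = 0.9068.
Error variance = 1643.08 − 1489.99 = 153.087; SEM = √153.087 = 12.373.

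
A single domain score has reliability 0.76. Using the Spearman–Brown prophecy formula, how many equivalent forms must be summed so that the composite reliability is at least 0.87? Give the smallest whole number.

k ≥ ρ*(1−ρ₁)/(ρ₁(1−ρ*)) = 0.87·0.24 / (0.76·0.13) = 2.113.
Smallest integer k = 3.

3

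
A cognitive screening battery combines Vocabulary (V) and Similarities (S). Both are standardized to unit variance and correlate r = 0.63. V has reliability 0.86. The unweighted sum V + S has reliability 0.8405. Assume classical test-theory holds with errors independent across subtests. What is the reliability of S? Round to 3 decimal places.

0.620

Var(V+S) = 2 + 2·0.63 = 3.260.
True-score variance = ρ_V + ρ_S + 2·0.63, so 0.8405 = (0.86 + ρ_S + 1.26) / 3.260.
ρ_S = 0.8405·3.260 − 0.86 − 1.26 = 0.620.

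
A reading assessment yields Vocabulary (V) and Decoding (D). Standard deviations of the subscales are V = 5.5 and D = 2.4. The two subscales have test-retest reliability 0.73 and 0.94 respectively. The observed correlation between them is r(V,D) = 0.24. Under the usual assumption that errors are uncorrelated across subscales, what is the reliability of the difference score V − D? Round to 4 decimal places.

0.7131

Var(V−D) = 5.5² + 2.4² − 2·5.5·2.4·0.24 = 36.01 − 6.336 = 29.674.
Because errors are independent across components, Cov(Tᵢ,Tⱼ) = Cov(Xᵢ,Xⱼ); the off-diagonal part of the true-score variance is the same as above.
True-score variance = [5.5²·0.73 + 2.4²·0.94] − 6.336 = 27.4969 − 6.336 = 21.1609.
Reliability = 21.1609 / 29.674 = 0.7131.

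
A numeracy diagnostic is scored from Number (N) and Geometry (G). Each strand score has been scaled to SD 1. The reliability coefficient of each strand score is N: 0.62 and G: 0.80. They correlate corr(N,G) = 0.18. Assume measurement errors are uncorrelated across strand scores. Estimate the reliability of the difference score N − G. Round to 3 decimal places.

Var(N−G) = 1 + 1 − 2·0.18 = 2 − 0.36 = 1.64.
With uncorrelated errors the cross-covariances are all true-score covariance, so they carry over unchanged; only the diagonal terms shrink to ρᵢσᵢ².
True-score variance = [0.62 + 0.80] − 0.36 = 1.42 − 0.36 = 1.06.
Reliability = 1.06 / 1.64 = 0.646.

0.646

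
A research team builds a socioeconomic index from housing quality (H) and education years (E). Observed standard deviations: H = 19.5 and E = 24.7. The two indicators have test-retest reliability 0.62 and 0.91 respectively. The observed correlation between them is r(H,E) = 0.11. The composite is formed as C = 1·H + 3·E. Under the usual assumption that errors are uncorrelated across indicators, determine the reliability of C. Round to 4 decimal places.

0.8968

Var(C) = 19.5² + 3²·24.7² + 2·[3·19.5·24.7·0.11] = 5871.06 + 317.889 = 6188.95.
With uncorrelated errors the cross-covariances are all true-score covariance, so they carry over unchanged; only the diagonal terms shrink to ρᵢσᵢ².
True-score variance = [19.5²·0.62 + 3²·24.7²·0.91] + 317.889 = 5232.39 + 317.889 = 5550.28.
Reliability = 5550.28 / 6188.95 = 0.8968.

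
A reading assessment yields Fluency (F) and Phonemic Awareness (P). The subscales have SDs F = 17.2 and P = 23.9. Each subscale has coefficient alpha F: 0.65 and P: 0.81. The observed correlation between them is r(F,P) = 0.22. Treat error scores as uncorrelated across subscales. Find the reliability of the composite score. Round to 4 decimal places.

Var(F+P) = 17.2² + 23.9² + 2·[17.2·23.9·0.22] = 867.05 + 180.875 = 1047.93.
Because errors are independent across components, Cov(Tᵢ,Tⱼ) = Cov(Xᵢ,Xⱼ); the off-diagonal part of the true-score variance is the same as above.
True-score variance = [17.2²·0.65 + 23.9²·0.81] + 180.875 = 654.976 + 180.875 = 835.851.
Reliability = 835.851 / 1047.93 = 0.7976.

0.7976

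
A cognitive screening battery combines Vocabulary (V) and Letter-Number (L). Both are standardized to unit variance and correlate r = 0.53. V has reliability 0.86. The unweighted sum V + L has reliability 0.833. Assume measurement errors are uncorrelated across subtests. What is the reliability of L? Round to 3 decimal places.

0.629

Var(V+L) = 2 + 2·0.53 = 3.060.
True-score variance = ρ_V + ρ_L + 2·0.53, so 0.833 = (0.86 + ρ_L + 1.06) / 3.060.
ρ_L = 0.833·3.060 − 0.86 − 1.06 = 0.629.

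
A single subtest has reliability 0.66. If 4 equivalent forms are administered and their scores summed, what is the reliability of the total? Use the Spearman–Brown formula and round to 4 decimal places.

ρ_k = kρ / (1 + (k−1)ρ) = 4·0.66 / (1 + 3·0.66) = 2.640 / 2.980 = 0.8859.

0.8859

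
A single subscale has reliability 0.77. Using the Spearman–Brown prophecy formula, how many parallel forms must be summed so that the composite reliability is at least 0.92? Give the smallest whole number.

k ≥ ρ*(1−ρ₁)/(ρ₁(1−ρ*)) = 0.92·0.23 / (0.77·0.08) = 3.435.
Smallest integer k = 4.

4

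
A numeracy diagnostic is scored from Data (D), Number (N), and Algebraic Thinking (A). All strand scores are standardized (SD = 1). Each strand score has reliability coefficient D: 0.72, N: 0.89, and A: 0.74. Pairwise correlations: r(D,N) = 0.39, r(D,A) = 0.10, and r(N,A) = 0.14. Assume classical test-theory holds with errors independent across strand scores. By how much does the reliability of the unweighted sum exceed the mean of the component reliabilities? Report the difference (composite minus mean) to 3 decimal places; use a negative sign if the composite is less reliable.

0.064

Var(sum) = 3 + 1.26 = 4.26; true-score variance = 2.35 + 1.26 = 3.61; composite reliability = 0.8474.
Mean component reliability = 0.7833.
Difference = 0.8474 − 0.7833 = 0.064.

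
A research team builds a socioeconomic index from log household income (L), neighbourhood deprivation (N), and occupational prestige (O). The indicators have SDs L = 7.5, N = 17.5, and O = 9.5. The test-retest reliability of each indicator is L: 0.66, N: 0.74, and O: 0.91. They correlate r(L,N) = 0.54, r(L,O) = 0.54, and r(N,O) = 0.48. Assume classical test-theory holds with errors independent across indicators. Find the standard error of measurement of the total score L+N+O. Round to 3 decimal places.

Var(total) = 452.75 + 378.3 = 831.05.
True-score variance = 345.877 + 378.3 = 724.178, so reliability = 0.8714.
Error variance = 831.05 − 724.178 = 106.872; SEM = √106.872 = 10.338.

10.338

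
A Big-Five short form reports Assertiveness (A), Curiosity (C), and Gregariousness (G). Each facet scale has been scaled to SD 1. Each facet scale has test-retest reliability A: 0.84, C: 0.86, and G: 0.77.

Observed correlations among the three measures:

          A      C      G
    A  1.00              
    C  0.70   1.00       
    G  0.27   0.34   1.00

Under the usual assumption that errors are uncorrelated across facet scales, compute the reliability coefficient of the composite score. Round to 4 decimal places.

Var(A+C+G) = 3 + 2·[0.70 + 0.27 + 0.34] = 3 + 2.62 = 5.62.
With uncorrelated errors the cross-covariances are all true-score covariance, so they carry over unchanged; only the diagonal terms shrink to ρᵢσᵢ².
True-score variance = [0.84 + 0.86 + 0.77] + 2.62 = 2.47 + 2.62 = 5.09.
Reliability = 5.09 / 5.62 = 0.9057.

0.9057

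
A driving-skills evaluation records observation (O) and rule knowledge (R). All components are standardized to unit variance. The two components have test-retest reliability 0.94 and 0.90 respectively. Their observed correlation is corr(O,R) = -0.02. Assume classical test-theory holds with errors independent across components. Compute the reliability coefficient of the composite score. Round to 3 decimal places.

Var(O+R) = 2 + 2·[(-0.02)] = 2 − 0.04 = 1.96.
With uncorrelated errors the cross-covariances are all true-score covariance, so they carry over unchanged; only the diagonal terms shrink to ρᵢσᵢ².
True-score variance = [0.94 + 0.90] − 0.04 = 1.84 − 0.04 = 1.8.
Reliability = 1.8 / 1.96 = 0.918.

0.918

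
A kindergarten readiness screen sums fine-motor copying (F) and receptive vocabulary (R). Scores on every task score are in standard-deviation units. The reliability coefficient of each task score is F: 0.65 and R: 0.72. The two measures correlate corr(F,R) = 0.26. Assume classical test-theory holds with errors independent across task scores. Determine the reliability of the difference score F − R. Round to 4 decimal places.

0.5743

Var(F−R) = 1 + 1 − 2·0.26 = 2 − 0.52 = 1.48.
Because errors are independent across components, Cov(Tᵢ,Tⱼ) = Cov(Xᵢ,Xⱼ); the off-diagonal part of the true-score variance is the same as above.
True-score variance = [0.65 + 0.72] − 0.52 = 1.37 − 0.52 = 0.85.
Reliability = 0.85 / 1.48 = 0.5743.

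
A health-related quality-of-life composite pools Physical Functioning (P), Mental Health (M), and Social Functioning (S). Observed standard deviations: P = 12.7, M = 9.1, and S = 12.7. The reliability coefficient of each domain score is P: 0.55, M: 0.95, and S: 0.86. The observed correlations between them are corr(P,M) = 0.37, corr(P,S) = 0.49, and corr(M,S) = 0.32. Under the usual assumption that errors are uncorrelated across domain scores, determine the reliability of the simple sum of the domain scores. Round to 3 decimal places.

Var(P+M+S) = 12.7² + 9.1² + 12.7² + 2·[12.7·9.1·0.37 + 12.7·12.7·0.49 + 9.1·12.7·0.32] = 405.39 + 317.551 = 722.941.
Because errors are independent across components, Cov(Tᵢ,Tⱼ) = Cov(Xᵢ,Xⱼ); the off-diagonal part of the true-score variance is the same as above.
True-score variance = [12.7²·0.55 + 9.1²·0.95 + 12.7²·0.86] + 317.551 = 306.088 + 317.551 = 623.639.
Reliability = 623.639 / 722.941 = 0.863.

0.863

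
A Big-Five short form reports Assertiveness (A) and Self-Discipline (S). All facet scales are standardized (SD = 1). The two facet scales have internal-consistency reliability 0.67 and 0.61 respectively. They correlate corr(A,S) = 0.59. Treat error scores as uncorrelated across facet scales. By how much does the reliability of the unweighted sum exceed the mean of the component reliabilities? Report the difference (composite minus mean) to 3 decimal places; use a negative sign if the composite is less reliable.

Var(sum) = 2 + 1.18 = 3.18; true-score variance = 1.28 + 1.18 = 2.46; composite reliability = 0.7736.
Mean component reliability = 0.6400.
Difference = 0.7736 − 0.6400 = 0.134.

0.134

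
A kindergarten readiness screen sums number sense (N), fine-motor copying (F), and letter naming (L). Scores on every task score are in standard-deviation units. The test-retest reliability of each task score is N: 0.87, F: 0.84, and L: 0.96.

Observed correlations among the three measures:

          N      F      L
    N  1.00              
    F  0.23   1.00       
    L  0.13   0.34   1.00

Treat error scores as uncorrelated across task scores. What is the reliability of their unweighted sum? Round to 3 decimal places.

0.925

Var(N+F+L) = 3 + 2·[0.23 + 0.13 + 0.34] = 3 + 1.4 = 4.4.
Because errors are independent across components, Cov(Tᵢ,Tⱼ) = Cov(Xᵢ,Xⱼ); the off-diagonal part of the true-score variance is the same as above.
True-score variance = [0.87 + 0.84 + 0.96] + 1.4 = 2.67 + 1.4 = 4.07.
Reliability = 4.07 / 4.4 = 0.925.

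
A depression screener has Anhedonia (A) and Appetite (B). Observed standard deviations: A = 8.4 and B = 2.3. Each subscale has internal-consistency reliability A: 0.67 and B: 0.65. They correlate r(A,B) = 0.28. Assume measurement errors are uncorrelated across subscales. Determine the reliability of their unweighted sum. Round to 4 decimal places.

0.7100

Var(A+B) = 8.4² + 2.3² + 2·[8.4·2.3·0.28] = 75.85 + 10.8192 = 86.6692.
Under uncorrelated errors the observed covariances equal the true-score covariances, so only the own-variance terms attenuate.
True-score variance = [8.4²·0.67 + 2.3²·0.65] + 10.8192 = 50.7137 + 10.8192 = 61.5329.
Reliability = 61.5329 / 86.6692 = 0.7100.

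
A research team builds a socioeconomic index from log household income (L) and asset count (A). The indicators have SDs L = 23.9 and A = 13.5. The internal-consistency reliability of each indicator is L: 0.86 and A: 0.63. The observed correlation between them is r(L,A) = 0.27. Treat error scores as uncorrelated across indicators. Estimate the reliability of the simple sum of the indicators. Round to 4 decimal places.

Var(L+A) = 23.9² + 13.5² + 2·[23.9·13.5·0.27] = 753.46 + 174.231 = 927.691.
With uncorrelated errors the cross-covariances are all true-score covariance, so they carry over unchanged; only the diagonal terms shrink to ρᵢσᵢ².
True-score variance = [23.9²·0.86 + 13.5²·0.63] + 174.231 = 606.058 + 174.231 = 780.289.
Reliability = 780.289 / 927.691 = 0.8411.

0.8411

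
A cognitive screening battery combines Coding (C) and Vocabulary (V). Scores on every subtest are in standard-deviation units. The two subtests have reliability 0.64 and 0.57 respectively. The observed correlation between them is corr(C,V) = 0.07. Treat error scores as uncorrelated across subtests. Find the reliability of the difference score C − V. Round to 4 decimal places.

0.5753

Var(C−V) = 1 + 1 − 2·0.07 = 2 − 0.14 = 1.86.
Because errors are independent across components, Cov(Tᵢ,Tⱼ) = Cov(Xᵢ,Xⱼ); the off-diagonal part of the true-score variance is the same as above.
True-score variance = [0.64 + 0.57] − 0.14 = 1.21 − 0.14 = 1.07.
Reliability = 1.07 / 1.86 = 0.5753.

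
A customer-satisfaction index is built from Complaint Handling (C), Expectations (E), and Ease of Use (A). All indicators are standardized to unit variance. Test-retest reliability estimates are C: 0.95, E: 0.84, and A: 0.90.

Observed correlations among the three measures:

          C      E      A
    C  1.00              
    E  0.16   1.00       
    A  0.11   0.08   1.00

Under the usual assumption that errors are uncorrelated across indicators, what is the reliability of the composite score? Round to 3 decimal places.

Var(C+E+A) = 3 + 2·[0.16 + 0.11 + 0.08] = 3 + 0.7 = 3.7.
Under uncorrelated errors the observed covariances equal the true-score covariances, so only the own-variance terms attenuate.
True-score variance = [0.95 + 0.84 + 0.90] + 0.7 = 2.69 + 0.7 = 3.39.
Reliability = 3.39 / 3.7 = 0.916.

0.916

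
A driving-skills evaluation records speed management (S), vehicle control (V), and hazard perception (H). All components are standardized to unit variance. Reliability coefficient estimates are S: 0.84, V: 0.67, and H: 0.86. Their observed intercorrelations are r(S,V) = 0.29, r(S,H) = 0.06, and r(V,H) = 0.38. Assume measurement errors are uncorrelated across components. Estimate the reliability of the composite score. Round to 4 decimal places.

0.8587

Var(S+V+H) = 3 + 2·[0.29 + 0.06 + 0.38] = 3 + 1.46 = 4.46.
Under uncorrelated errors the observed covariances equal the true-score covariances, so only the own-variance terms attenuate.
True-score variance = [0.84 + 0.67 + 0.86] + 1.46 = 2.37 + 1.46 = 3.83.
Reliability = 3.83 / 4.46 = 0.8587.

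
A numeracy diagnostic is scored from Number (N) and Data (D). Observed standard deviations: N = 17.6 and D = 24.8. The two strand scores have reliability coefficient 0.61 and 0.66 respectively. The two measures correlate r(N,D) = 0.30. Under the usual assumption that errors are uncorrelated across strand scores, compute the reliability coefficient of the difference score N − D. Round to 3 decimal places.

0.502

Var(N−D) = 17.6² + 24.8² − 2·17.6·24.8·0.30 = 924.8 − 261.888 = 662.912.
Under uncorrelated errors the observed covariances equal the true-score covariances, so only the own-variance terms attenuate.
True-score variance = [17.6²·0.61 + 24.8²·0.66] − 261.888 = 594.88 − 261.888 = 332.992.
Reliability = 332.992 / 662.912 = 0.502.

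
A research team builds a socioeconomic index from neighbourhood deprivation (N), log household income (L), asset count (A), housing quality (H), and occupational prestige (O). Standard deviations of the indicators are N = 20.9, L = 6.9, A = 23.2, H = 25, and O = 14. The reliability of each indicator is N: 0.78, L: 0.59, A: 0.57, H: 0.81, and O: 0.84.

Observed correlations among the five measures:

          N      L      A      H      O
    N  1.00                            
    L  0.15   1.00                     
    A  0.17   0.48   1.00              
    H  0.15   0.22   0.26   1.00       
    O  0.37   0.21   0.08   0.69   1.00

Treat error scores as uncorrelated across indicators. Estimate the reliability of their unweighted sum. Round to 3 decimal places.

Var(N+L+A+H+O) = 20.9² + 6.9² + 23.2² + 25² + 14² + 2·[20.9·6.9·0.15 + 20.9·23.2·0.17 + 20.9·25·0.15 + 20.9·14·0.37 + 6.9·23.2·0.48 + 6.9·25·0.22 + 6.9·14·0.21 + 23.2·25·0.26 + 23.2·14·0.08 + 25·14·0.69] = 1843.66 + 1688.11 = 3531.77.
Under uncorrelated errors the observed covariances equal the true-score covariances, so only the own-variance terms attenuate.
True-score variance = [20.9²·0.78 + 6.9²·0.59 + 23.2²·0.57 + 25²·0.81 + 14²·0.84] + 1688.11 = 1346.49 + 1688.11 = 3034.6.
Reliability = 3034.6 / 3531.77 = 0.859.

0.859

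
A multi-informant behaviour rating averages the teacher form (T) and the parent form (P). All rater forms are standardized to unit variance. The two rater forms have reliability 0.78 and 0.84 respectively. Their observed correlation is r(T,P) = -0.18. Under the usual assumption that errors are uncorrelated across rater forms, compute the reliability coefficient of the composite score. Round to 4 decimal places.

Var(T+P) = 2 + 2·[(-0.18)] = 2 − 0.36 = 1.64.
Because errors are independent across components, Cov(Tᵢ,Tⱼ) = Cov(Xᵢ,Xⱼ); the off-diagonal part of the true-score variance is the same as above.
True-score variance = [0.78 + 0.84] − 0.36 = 1.62 − 0.36 = 1.26.
Reliability = 1.26 / 1.64 = 0.7683.

0.7683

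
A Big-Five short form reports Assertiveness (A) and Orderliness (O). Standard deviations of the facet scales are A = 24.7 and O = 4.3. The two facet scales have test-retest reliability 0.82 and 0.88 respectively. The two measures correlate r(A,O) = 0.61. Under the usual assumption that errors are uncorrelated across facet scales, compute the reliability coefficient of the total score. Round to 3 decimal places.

Var(A+O) = 24.7² + 4.3² + 2·[24.7·4.3·0.61] = 628.58 + 129.576 = 758.156.
Under uncorrelated errors the observed covariances equal the true-score covariances, so only the own-variance terms attenuate.
True-score variance = [24.7²·0.82 + 4.3²·0.88] + 129.576 = 516.545 + 129.576 = 646.121.
Reliability = 646.121 / 758.156 = 0.852.

0.852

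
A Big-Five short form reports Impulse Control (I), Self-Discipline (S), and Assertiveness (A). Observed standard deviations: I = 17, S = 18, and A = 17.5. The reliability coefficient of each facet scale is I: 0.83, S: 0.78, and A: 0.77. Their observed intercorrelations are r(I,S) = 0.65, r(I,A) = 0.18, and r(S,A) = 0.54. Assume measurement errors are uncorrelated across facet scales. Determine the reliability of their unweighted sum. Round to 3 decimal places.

0.892

Var(I+S+A) = 17² + 18² + 17.5² + 2·[17·18·0.65 + 17·17.5·0.18 + 18·17.5·0.54] = 919.25 + 845.1 = 1764.35.
Because errors are independent across components, Cov(Tᵢ,Tⱼ) = Cov(Xᵢ,Xⱼ); the off-diagonal part of the true-score variance is the same as above.
True-score variance = [17²·0.83 + 18²·0.78 + 17.5²·0.77] + 845.1 = 728.402 + 845.1 = 1573.5.
Reliability = 1573.5 / 1764.35 = 0.892.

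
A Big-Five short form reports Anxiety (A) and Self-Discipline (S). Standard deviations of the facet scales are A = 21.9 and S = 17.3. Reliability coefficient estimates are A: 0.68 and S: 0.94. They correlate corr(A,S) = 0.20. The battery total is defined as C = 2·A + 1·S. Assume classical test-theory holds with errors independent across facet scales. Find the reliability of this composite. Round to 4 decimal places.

0.7493

Var(C) = 2²·21.9² + 17.3² + 2·[2·21.9·17.3·0.20] = 2217.73 + 303.096 = 2520.83.
Under uncorrelated errors the observed covariances equal the true-score covariances, so only the own-variance terms attenuate.
True-score variance = [2²·21.9²·0.68 + 17.3²·0.94] + 303.096 = 1585.87 + 303.096 = 1888.97.
Reliability = 1888.97 / 2520.83 = 0.7493.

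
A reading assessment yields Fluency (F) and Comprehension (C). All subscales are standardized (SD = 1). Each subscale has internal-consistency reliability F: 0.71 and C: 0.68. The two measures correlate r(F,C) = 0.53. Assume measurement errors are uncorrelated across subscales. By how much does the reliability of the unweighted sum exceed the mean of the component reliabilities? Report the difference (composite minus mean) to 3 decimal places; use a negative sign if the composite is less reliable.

0.106

Var(sum) = 2 + 1.06 = 3.06; true-score variance = 1.39 + 1.06 = 2.45; composite reliability = 0.8007.
Mean component reliability = 0.6950.
Difference = 0.8007 − 0.6950 = 0.106.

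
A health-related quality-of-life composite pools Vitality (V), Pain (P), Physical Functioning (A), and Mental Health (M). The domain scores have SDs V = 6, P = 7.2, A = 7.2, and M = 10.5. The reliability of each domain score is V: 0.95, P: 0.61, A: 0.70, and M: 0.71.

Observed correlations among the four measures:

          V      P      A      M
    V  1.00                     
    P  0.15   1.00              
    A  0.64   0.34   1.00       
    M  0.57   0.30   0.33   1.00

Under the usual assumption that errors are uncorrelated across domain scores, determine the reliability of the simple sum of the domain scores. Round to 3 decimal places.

0.866

Var(V+P+A+M) = 6² + 7.2² + 7.2² + 10.5² + 2·[6·7.2·0.15 + 6·7.2·0.64 + 6·10.5·0.57 + 7.2·7.2·0.34 + 7.2·10.5·0.30 + 7.2·10.5·0.33] = 249.93 + 270.583 = 520.513.
With uncorrelated errors the cross-covariances are all true-score covariance, so they carry over unchanged; only the diagonal terms shrink to ρᵢσᵢ².
True-score variance = [6²·0.95 + 7.2²·0.61 + 7.2²·0.70 + 10.5²·0.71] + 270.583 = 180.388 + 270.583 = 450.971.
Reliability = 450.971 / 520.513 = 0.866.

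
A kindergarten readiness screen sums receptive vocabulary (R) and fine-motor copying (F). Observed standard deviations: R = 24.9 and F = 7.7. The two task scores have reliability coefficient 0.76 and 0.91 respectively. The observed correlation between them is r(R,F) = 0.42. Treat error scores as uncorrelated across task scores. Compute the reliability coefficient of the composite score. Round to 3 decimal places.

Var(R+F) = 24.9² + 7.7² + 2·[24.9·7.7·0.42] = 679.3 + 161.053 = 840.353.
Because errors are independent across components, Cov(Tᵢ,Tⱼ) = Cov(Xᵢ,Xⱼ); the off-diagonal part of the true-score variance is the same as above.
True-score variance = [24.9²·0.76 + 7.7²·0.91] + 161.053 = 525.161 + 161.053 = 686.215.
Reliability = 686.215 / 840.353 = 0.817.

0.817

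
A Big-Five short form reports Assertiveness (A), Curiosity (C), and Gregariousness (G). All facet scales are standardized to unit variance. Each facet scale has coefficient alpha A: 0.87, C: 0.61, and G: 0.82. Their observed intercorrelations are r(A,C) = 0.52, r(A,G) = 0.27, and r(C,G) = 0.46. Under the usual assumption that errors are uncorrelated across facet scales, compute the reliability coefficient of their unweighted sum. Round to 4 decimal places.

0.8727

Var(A+C+G) = 3 + 2·[0.52 + 0.27 + 0.46] = 3 + 2.5 = 5.5.
Because errors are independent across components, Cov(Tᵢ,Tⱼ) = Cov(Xᵢ,Xⱼ); the off-diagonal part of the true-score variance is the same as above.
True-score variance = [0.87 + 0.61 + 0.82] + 2.5 = 2.3 + 2.5 = 4.8.
Reliability = 4.8 / 5.5 = 0.8727.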